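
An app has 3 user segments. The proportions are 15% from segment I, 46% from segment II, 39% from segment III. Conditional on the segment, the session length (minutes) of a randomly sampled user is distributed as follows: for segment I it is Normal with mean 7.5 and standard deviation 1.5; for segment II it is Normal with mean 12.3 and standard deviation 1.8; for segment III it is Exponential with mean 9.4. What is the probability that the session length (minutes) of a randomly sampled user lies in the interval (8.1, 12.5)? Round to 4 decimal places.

Conditional on each segment, P(8.1 < X < 12.5): I: 0.344149; II: 0.534421; III: 0.157909.
By total probability, P(8.1 < X < 12.5) = 0.15·0.344149 + 0.46·0.534421 + 0.39·0.157909 = 0.35904.

0.3590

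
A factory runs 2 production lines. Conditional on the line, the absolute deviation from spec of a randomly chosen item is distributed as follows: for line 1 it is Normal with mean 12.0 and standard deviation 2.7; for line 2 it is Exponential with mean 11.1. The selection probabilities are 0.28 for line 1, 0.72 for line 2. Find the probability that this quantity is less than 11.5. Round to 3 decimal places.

Conditional on each line, P(X < 11.5): 1: 0.426542; 2: 0.645141.
By total probability, P(X < 11.5) = 0.28·0.426542 + 0.72·0.645141 = 0.583934.

0.584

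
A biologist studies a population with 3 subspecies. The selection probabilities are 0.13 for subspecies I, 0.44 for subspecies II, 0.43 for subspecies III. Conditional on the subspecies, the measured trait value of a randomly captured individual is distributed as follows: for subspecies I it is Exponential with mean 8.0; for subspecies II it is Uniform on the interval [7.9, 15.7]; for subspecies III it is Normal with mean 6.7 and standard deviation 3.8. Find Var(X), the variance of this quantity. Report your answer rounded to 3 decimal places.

Per component, I: μ=8, E[X²]=128; II: μ=11.8, E[X²]=144.31; III: μ=6.7, E[X²]=59.33.
E[X] = 0.13·8 + 0.44·11.8 + 0.43·6.7 = 9.113.
E[X²] = 0.13·128 + 0.44·144.31 + 0.43·59.33 = 105.648.
Var(X) = E[X²] − (E[X])² = 105.648 − 83.0468 = 22.6015.

22.602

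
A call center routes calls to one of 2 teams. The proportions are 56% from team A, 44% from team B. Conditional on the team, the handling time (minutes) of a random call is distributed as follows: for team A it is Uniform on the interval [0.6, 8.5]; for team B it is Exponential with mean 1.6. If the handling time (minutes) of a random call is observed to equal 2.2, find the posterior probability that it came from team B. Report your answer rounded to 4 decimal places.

0.4952

Likelihoods f(2.2 | ·): A: 0.126582; B: 0.158025.
Posterior ∝ prior × likelihood. Numerator for B: 0.44·0.158025 = 0.0695309.
Normalizing constant: 0.56·0.126582 + 0.44·0.158025 = 0.140417.
P(B | observation) = 0.0695309 / 0.140417 = 0.495174.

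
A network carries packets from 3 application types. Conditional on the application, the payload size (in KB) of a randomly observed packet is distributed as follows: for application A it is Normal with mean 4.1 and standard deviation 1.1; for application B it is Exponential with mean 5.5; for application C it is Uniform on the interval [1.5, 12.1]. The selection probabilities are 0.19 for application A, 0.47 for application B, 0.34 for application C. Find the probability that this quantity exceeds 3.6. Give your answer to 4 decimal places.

Conditional on each application, P(X > 3.6): A: 0.675282; B: 0.519678; C: 0.801887.
By total probability, P(X > 3.6) = 0.19·0.675282 + 0.47·0.519678 + 0.34·0.801887 = 0.645194.

0.6452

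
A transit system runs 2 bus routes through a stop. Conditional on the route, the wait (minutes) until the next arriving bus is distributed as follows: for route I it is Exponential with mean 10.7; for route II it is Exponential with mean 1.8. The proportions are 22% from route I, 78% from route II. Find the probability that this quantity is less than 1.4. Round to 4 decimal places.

Conditional on each route, P(X < 1.4): I: 0.122643; II: 0.540574.
By total probability, P(X < 1.4) = 0.22·0.122643 + 0.78·0.540574 = 0.448629.

0.4486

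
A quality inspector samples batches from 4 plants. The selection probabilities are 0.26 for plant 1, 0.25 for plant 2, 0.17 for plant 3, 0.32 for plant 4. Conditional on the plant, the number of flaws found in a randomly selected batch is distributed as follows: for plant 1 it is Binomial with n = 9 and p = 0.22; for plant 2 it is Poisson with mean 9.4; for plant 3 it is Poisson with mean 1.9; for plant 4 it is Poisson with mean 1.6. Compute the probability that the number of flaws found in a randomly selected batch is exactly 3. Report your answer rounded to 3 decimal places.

Conditional on each plant, P(X = 3): 1: 0.201426; 2: 0.0114515; 3: 0.170982; 4: 0.137828.
By total probability, P(X = 3) = 0.26·0.201426 + 0.25·0.0114515 + 0.17·0.170982 + 0.32·0.137828 = 0.128405.

0.128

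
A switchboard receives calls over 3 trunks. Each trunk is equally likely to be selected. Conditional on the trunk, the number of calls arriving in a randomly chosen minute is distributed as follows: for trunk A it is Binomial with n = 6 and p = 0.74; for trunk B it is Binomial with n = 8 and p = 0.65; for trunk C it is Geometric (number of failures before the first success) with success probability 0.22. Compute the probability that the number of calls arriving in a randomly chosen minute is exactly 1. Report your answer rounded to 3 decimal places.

0.060

Conditional on each trunk, P(X = 1): A: 0.00527533; B: 0.00334564; C: 0.1716.
By total probability, P(X = 1) = 0.333333·0.00527533 + 0.333333·0.00334564 + 0.333333·0.1716 = 0.0600737.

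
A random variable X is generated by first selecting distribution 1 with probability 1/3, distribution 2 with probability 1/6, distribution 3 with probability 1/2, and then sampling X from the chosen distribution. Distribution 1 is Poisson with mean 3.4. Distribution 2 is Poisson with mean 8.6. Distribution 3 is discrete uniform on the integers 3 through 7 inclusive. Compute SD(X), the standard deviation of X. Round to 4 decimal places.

2.5643

Per component, 1: μ=3.4, E[X²]=14.96; 2: μ=8.6, E[X²]=82.56; 3: μ=5, E[X²]=27.
E[X] = 0.333333·3.4 + 0.166667·8.6 + 0.5·5 = 5.06667.
E[X²] = 0.333333·14.96 + 0.166667·82.56 + 0.5·27 = 32.2467.
Var(X) = E[X²] − (E[X])² = 32.2467 − 25.6711 = 6.57556.
SD(X) = √6.57556 = 2.56428.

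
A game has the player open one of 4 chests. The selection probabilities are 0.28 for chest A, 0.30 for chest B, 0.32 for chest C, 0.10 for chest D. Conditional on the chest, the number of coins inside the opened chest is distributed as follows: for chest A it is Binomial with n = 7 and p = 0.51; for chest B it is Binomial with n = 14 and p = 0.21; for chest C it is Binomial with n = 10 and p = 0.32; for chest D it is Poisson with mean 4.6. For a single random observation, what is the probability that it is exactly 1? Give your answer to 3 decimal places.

Conditional on each chest, P(X = 1): A: 0.0494134; B: 0.137246; C: 0.0994787; D: 0.0462384.
By total probability, P(X = 1) = 0.28·0.0494134 + 0.3·0.137246 + 0.32·0.0994787 + 0.1·0.0462384 = 0.0914666.

0.091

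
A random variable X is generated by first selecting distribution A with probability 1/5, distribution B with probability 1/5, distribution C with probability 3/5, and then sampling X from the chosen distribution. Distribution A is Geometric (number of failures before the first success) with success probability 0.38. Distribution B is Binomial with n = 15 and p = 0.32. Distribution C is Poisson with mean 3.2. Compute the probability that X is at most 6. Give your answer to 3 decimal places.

0.932

Conditional on each component, P(X ≤ 6): A: 0.964784; B: 0.82779; C: 0.955381.
By total probability, P(X ≤ 6) = 0.2·0.964784 + 0.2·0.82779 + 0.6·0.955381 = 0.931743.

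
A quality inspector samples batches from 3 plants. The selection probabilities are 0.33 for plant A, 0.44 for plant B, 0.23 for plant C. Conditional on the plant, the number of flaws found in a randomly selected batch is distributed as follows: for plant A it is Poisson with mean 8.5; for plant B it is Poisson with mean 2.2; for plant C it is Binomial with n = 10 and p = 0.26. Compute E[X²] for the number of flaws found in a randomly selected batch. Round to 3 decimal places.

For each component E[X²] = Var + (mean)², giving A: 80.75; B: 7.04; C: 8.684.
Overall E[X²] = 0.33·80.75 + 0.44·7.04 + 0.23·8.684 = 31.7424.

31.742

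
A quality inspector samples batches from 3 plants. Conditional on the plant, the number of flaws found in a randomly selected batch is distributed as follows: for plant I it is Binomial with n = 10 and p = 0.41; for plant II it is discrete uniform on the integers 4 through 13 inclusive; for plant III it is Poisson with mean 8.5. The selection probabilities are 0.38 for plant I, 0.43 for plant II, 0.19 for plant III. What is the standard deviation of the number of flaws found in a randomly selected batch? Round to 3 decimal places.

3.262

Per component, I: μ=4.1, E[X²]=19.229; II: μ=8.5, E[X²]=80.5; III: μ=8.5, E[X²]=80.75.
E[X] = 0.38·4.1 + 0.43·8.5 + 0.19·8.5 = 6.828.
E[X²] = 0.38·19.229 + 0.43·80.5 + 0.19·80.75 = 57.2645.
Var(X) = E[X²] − (E[X])² = 57.2645 − 46.6216 = 10.6429.
SD(X) = √10.6429 = 3.26235.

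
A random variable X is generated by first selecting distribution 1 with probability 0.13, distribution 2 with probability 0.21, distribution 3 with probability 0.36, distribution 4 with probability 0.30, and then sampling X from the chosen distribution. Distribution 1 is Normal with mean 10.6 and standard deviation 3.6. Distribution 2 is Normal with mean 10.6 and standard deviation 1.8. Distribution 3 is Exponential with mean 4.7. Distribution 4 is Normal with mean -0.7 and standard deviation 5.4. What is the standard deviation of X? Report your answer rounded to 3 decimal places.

6.285

Per component, 1: μ=10.6, E[X²]=125.32; 2: μ=10.6, E[X²]=115.6; 3: μ=4.7, E[X²]=44.18; 4: μ=-0.7, E[X²]=29.65.
E[X] = 0.13·10.6 + 0.21·10.6 + 0.36·4.7 + 0.3·-0.7 = 5.086.
E[X²] = 0.13·125.32 + 0.21·115.6 + 0.36·44.18 + 0.3·29.65 = 65.3674.
Var(X) = E[X²] − (E[X])² = 65.3674 − 25.8674 = 39.5.
SD(X) = √39.5 = 6.2849.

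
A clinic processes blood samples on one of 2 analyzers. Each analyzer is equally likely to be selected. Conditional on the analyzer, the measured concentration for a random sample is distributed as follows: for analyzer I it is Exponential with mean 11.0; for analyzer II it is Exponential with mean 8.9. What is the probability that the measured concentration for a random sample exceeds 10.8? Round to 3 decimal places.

Conditional on each analyzer, P(X > 10.8): I: 0.374629; II: 0.29716.
By total probability, P(X > 10.8) = 0.5·0.374629 + 0.5·0.29716 = 0.335895.

0.336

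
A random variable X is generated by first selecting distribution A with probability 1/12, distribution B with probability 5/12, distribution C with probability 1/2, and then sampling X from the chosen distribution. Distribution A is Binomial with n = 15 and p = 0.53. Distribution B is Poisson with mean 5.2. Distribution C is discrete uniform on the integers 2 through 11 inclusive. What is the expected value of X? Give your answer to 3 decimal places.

Component means — A: 7.95; B: 5.2; C: 6.5.
E[X] = 0.0833333·7.95 + 0.416667·5.2 + 0.5·6.5 = 6.07917.

6.079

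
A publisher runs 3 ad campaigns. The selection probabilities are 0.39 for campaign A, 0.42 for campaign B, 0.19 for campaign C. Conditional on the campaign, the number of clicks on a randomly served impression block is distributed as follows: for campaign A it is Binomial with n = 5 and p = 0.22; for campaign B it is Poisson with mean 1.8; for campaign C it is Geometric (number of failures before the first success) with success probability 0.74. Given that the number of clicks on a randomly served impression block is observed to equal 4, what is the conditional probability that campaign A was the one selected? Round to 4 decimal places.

Likelihoods P(X=4 | ·): A: 0.00913598; B: 0.0723017; C: 0.00338162.
Posterior ∝ prior × likelihood. Numerator for A: 0.39·0.00913598 = 0.00356303.
Normalizing constant: 0.39·0.00913598 + 0.42·0.0723017 + 0.19·0.00338162 = 0.0345723.
P(A | observation) = 0.00356303 / 0.0345723 = 0.10306.

0.1031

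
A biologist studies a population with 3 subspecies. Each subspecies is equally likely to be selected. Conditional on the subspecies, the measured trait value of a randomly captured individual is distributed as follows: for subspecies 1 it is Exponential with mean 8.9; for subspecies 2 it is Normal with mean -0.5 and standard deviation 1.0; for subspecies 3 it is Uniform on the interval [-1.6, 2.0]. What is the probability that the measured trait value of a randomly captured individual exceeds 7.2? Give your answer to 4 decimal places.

Conditional on each subspecies, P(X > 7.2): 1: 0.445308; 2: 6.88338e-15; 3: 0.
By total probability, P(X > 7.2) = 0.333333·0.445308 + 0.333333·6.88338e-15 + 0.333333·0 = 0.148436.

0.1484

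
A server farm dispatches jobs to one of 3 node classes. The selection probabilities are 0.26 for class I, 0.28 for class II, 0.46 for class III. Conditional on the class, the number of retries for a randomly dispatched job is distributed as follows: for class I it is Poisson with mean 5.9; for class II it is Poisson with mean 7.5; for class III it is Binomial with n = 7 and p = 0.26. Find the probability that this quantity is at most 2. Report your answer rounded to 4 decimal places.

Conditional on each class, P(X ≤ 2): I: 0.0665822; II: 0.0202567; III: 0.735379.
By total probability, P(X ≤ 2) = 0.26·0.0665822 + 0.28·0.0202567 + 0.46·0.735379 = 0.361257.

0.3613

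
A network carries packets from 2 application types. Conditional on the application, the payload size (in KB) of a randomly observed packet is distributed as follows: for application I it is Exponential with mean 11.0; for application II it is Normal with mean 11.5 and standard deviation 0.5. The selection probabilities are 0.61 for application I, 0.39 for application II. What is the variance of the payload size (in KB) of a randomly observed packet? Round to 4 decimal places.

Per component, I: μ=11, E[X²]=242; II: μ=11.5, E[X²]=132.5.
E[X] = 0.61·11 + 0.39·11.5 = 11.195.
E[X²] = 0.61·242 + 0.39·132.5 = 199.295.
Var(X) = E[X²] − (E[X])² = 199.295 − 125.328 = 73.967.

73.9670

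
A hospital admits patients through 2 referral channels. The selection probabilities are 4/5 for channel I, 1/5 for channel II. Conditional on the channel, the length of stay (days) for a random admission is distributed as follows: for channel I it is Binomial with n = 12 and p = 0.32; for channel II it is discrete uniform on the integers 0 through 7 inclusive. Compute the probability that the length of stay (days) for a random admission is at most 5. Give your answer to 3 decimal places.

Conditional on each channel, P(X ≤ 5): I: 0.847899; II: 0.75.
By total probability, P(X ≤ 5) = 0.8·0.847899 + 0.2·0.75 = 0.828319.

0.828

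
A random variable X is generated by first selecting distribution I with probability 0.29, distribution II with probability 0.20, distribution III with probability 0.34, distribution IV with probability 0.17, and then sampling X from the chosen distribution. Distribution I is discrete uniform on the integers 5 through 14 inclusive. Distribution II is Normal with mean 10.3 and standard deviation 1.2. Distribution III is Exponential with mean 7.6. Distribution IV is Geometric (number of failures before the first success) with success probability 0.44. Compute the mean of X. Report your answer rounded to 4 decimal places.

Component means — I: 9.5; II: 10.3; III: 7.6; IV: 1.27273.
E[X] = 0.29·9.5 + 0.2·10.3 + 0.34·7.6 + 0.17·1.27273 = 7.61536.

7.6154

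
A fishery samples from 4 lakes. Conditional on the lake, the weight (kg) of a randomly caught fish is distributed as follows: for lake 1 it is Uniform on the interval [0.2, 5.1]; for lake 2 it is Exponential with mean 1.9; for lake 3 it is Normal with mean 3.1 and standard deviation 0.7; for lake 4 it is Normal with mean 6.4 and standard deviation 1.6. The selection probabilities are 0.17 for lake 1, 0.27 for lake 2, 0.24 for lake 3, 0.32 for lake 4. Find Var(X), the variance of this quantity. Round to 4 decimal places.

Per component, 1: μ=2.65, E[X²]=9.02333; 2: μ=1.9, E[X²]=7.22; 3: μ=3.1, E[X²]=10.1; 4: μ=6.4, E[X²]=43.52.
E[X] = 0.17·2.65 + 0.27·1.9 + 0.24·3.1 + 0.32·6.4 = 3.7555.
E[X²] = 0.17·9.02333 + 0.27·7.22 + 0.24·10.1 + 0.32·43.52 = 19.8338.
Var(X) = E[X²] − (E[X])² = 19.8338 − 14.1038 = 5.72999.

5.7300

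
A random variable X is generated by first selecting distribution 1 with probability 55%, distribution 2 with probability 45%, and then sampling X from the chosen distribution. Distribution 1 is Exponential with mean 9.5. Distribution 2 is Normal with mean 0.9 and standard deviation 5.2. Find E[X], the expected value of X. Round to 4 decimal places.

Component means — 1: 9.5; 2: 0.9.
E[X] = 0.55·9.5 + 0.45·0.9 = 5.63.

5.6300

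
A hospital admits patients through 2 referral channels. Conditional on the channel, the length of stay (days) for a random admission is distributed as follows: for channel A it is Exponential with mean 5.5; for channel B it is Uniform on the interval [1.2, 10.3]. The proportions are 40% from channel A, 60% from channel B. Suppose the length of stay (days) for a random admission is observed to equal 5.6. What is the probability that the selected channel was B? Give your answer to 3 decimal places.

Likelihoods f(5.6 | ·): A: 0.065682; B: 0.10989.
Posterior ∝ prior × likelihood. Numerator for B: 0.6·0.10989 = 0.0659341.
Normalizing constant: 0.4·0.065682 + 0.6·0.10989 = 0.0922069.
P(B | observation) = 0.0659341 / 0.0922069 = 0.715067.

0.715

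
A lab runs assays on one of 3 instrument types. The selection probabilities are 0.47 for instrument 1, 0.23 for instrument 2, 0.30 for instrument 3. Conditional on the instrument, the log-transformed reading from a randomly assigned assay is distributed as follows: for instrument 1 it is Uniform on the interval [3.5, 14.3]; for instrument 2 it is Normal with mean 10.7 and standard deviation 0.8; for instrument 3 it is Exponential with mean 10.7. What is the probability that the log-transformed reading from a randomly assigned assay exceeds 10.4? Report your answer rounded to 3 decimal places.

0.432

Conditional on each instrument, P(X > 10.4): 1: 0.361111; 2: 0.64617; 3: 0.37834.
By total probability, P(X > 10.4) = 0.47·0.361111 + 0.23·0.64617 + 0.3·0.37834 = 0.431843.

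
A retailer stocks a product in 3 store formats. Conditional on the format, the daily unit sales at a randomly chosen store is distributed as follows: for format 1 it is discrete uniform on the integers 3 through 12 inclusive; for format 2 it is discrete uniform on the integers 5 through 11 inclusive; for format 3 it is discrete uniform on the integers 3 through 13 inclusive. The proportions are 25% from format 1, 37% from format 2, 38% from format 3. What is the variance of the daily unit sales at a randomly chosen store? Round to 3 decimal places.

7.389

Per component, 1: μ=7.5, E[X²]=64.5; 2: μ=8, E[X²]=68; 3: μ=8, E[X²]=74.
E[X] = 0.25·7.5 + 0.37·8 + 0.38·8 = 7.875.
E[X²] = 0.25·64.5 + 0.37·68 + 0.38·74 = 69.405.
Var(X) = E[X²] − (E[X])² = 69.405 − 62.0156 = 7.38938.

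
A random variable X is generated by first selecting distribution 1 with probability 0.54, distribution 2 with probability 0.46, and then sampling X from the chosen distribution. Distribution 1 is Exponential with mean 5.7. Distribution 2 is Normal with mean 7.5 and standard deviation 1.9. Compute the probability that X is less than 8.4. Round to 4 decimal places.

Conditional on each component, P(X < 8.4): 1: 0.77092; 2: 0.682137.
By total probability, P(X < 8.4) = 0.54·0.77092 + 0.46·0.682137 = 0.73008.

0.7301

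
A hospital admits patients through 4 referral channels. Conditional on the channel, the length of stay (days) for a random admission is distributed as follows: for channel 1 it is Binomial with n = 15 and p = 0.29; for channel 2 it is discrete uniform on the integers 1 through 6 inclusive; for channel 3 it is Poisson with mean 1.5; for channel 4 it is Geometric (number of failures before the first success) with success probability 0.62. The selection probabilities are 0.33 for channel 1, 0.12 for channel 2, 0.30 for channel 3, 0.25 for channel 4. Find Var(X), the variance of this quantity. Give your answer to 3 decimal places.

Per component, 1: μ=4.35, E[X²]=22.011; 2: μ=3.5, E[X²]=15.1667; 3: μ=1.5, E[X²]=3.75; 4: μ=0.612903, E[X²]=1.3642.
E[X] = 0.33·4.35 + 0.12·3.5 + 0.3·1.5 + 0.25·0.612903 = 2.45873.
E[X²] = 0.33·22.011 + 0.12·15.1667 + 0.3·3.75 + 0.25·1.3642 = 10.5497.
Var(X) = E[X²] − (E[X])² = 10.5497 − 6.04533 = 4.50435.

4.504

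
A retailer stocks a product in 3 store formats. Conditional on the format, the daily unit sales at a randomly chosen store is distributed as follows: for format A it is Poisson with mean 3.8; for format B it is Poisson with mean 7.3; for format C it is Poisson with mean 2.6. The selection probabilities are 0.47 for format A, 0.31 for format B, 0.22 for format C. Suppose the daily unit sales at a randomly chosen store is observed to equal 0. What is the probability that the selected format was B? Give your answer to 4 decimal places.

0.0077

Likelihoods P(X=0 | ·): A: 0.0223708; B: 0.000675539; C: 0.0742736.
Posterior ∝ prior × likelihood. Numerator for B: 0.31·0.000675539 = 0.000209417.
Normalizing constant: 0.47·0.0223708 + 0.31·0.000675539 + 0.22·0.0742736 = 0.0270639.
P(B | observation) = 0.000209417 / 0.0270639 = 0.00773788.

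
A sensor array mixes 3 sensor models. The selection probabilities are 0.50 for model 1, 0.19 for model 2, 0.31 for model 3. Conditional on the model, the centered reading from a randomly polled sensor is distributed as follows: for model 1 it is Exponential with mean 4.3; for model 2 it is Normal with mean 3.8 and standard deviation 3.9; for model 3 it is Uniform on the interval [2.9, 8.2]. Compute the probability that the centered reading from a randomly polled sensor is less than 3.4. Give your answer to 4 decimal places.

Conditional on each model, P(X < 3.4): 1: 0.546472; 2: 0.459154; 3: 0.0943396.
By total probability, P(X < 3.4) = 0.5·0.546472 + 0.19·0.459154 + 0.31·0.0943396 = 0.38972.

0.3897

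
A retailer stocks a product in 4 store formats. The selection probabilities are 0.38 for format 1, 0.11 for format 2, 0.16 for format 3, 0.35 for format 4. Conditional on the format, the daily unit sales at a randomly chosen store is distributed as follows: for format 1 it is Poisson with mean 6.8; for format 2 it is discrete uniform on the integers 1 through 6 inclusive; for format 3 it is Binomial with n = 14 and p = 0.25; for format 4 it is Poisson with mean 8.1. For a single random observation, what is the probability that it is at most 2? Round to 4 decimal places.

0.0992

Conditional on each format, P(X ≤ 2): 1: 0.0344379; 2: 0.333333; 3: 0.281128; 4: 0.0127198.
By total probability, P(X ≤ 2) = 0.38·0.0344379 + 0.11·0.333333 + 0.16·0.281128 + 0.35·0.0127198 = 0.0991854.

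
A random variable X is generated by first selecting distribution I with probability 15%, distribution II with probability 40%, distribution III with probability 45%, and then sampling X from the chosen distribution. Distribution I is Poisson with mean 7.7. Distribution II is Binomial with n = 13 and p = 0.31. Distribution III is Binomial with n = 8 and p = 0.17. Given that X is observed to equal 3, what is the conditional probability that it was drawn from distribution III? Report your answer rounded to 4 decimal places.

Likelihoods P(X=3 | ·): I: 0.0344551; II: 0.208421; III: 0.108374.
Posterior ∝ prior × likelihood. Numerator for III: 0.45·0.108374 = 0.0487683.
Normalizing constant: 0.15·0.0344551 + 0.4·0.208421 + 0.45·0.108374 = 0.137305.
P(III | observation) = 0.0487683 / 0.137305 = 0.355182.

0.3552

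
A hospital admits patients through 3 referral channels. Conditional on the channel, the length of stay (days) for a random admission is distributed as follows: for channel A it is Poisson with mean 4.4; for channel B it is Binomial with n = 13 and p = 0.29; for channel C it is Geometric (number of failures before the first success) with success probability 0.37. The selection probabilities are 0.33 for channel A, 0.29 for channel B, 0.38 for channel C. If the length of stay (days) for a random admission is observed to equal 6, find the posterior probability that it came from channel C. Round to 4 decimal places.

0.1148

Likelihoods P(X=6 | ·): A: 0.123734; B: 0.0928354; C: 0.0231337.
Posterior ∝ prior × likelihood. Numerator for C: 0.38·0.0231337 = 0.0087908.
Normalizing constant: 0.33·0.123734 + 0.29·0.0928354 + 0.38·0.0231337 = 0.0765452.
P(C | observation) = 0.0087908 / 0.0765452 = 0.114845.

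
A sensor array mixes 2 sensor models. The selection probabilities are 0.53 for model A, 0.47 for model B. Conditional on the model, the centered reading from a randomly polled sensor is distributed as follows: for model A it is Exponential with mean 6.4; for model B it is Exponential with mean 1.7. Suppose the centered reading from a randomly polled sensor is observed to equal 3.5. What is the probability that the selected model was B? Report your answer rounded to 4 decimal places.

Likelihoods f(3.5 | ·): A: 0.0904306; B: 0.0750612.
Posterior ∝ prior × likelihood. Numerator for B: 0.47·0.0750612 = 0.0352788.
Normalizing constant: 0.53·0.0904306 + 0.47·0.0750612 = 0.083207.
P(B | observation) = 0.0352788 / 0.083207 = 0.423988.

0.4240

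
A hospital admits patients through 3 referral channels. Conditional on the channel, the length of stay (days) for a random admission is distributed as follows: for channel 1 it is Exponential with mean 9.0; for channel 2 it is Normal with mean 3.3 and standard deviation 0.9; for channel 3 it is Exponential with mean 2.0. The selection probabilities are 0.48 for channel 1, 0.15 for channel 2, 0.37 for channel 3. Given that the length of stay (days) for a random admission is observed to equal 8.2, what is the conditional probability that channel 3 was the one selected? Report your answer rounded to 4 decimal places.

0.1251

Likelihoods f(8.2 | ·): 1: 0.0446752; 2: 1.62179e-07; 3: 0.00828634.
Posterior ∝ prior × likelihood. Numerator for 3: 0.37·0.00828634 = 0.00306594.
Normalizing constant: 0.48·0.0446752 + 0.15·1.62179e-07 + 0.37·0.00828634 = 0.0245101.
P(3 | observation) = 0.00306594 / 0.0245101 = 0.125089.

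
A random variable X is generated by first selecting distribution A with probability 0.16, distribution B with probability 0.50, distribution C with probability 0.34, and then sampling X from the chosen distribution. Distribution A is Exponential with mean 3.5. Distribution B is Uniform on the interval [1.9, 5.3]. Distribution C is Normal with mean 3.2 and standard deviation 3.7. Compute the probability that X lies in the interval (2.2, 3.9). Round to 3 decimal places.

0.345

Conditional on each component, P(2.2 < X < 3.9): A: 0.205204; B: 0.5; C: 0.181552.
By total probability, P(2.2 < X < 3.9) = 0.16·0.205204 + 0.5·0.5 + 0.34·0.181552 = 0.34456.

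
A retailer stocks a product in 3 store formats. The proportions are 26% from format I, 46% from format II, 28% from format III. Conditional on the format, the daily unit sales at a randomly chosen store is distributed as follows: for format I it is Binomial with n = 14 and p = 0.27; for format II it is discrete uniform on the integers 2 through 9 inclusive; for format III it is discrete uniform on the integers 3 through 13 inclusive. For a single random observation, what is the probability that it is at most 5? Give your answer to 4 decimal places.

Conditional on each format, P(X ≤ 5): I: 0.849843; II: 0.5; III: 0.272727.
By total probability, P(X ≤ 5) = 0.26·0.849843 + 0.46·0.5 + 0.28·0.272727 = 0.527323.

0.5273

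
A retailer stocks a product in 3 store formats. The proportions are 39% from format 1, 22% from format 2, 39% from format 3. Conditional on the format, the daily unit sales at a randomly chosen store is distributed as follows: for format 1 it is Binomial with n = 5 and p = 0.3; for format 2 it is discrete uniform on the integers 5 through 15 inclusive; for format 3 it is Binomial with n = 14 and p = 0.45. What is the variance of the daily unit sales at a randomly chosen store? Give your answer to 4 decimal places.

Per component, 1: μ=1.5, E[X²]=3.3; 2: μ=10, E[X²]=110; 3: μ=6.3, E[X²]=43.155.
E[X] = 0.39·1.5 + 0.22·10 + 0.39·6.3 = 5.242.
E[X²] = 0.39·3.3 + 0.22·110 + 0.39·43.155 = 42.3175.
Var(X) = E[X²] − (E[X])² = 42.3175 − 27.4786 = 14.8389.

14.8389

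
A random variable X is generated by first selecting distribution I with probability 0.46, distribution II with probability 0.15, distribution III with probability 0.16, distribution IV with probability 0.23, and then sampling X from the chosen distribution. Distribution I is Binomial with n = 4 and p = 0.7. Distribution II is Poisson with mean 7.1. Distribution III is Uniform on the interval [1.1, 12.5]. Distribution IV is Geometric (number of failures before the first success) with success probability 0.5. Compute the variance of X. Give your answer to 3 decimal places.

8.964

Per component, I: μ=2.8, E[X²]=8.68; II: μ=7.1, E[X²]=57.51; III: μ=6.8, E[X²]=57.07; IV: μ=1, E[X²]=3.
E[X] = 0.46·2.8 + 0.15·7.1 + 0.16·6.8 + 0.23·1 = 3.671.
E[X²] = 0.46·8.68 + 0.15·57.51 + 0.16·57.07 + 0.23·3 = 22.4405.
Var(X) = E[X²] − (E[X])² = 22.4405 − 13.4762 = 8.96426.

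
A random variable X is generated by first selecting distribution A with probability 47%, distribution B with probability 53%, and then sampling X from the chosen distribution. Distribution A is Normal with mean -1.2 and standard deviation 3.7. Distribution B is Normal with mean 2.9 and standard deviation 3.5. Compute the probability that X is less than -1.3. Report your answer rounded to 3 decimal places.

0.291

Conditional on each component, P(X < -1.3): A: 0.489219; B: 0.11507.
By total probability, P(X < -1.3) = 0.47·0.489219 + 0.53·0.11507 = 0.29092.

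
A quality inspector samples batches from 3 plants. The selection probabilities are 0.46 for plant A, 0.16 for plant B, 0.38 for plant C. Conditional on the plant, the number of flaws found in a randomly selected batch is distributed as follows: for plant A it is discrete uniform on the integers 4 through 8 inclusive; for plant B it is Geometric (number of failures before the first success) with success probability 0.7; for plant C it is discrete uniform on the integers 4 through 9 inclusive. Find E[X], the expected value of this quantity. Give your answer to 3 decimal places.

5.299

Component means — A: 6; B: 0.428571; C: 6.5.
E[X] = 0.46·6 + 0.16·0.428571 + 0.38·6.5 = 5.29857.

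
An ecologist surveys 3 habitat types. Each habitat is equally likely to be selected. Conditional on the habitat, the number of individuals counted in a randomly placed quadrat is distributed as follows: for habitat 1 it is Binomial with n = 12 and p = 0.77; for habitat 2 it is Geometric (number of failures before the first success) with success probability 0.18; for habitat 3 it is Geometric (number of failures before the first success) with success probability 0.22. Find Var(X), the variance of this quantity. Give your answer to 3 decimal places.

Per component, 1: μ=9.24, E[X²]=87.5028; 2: μ=4.55556, E[X²]=46.0617; 3: μ=3.54545, E[X²]=28.686.
E[X] = 0.333333·9.24 + 0.333333·4.55556 + 0.333333·3.54545 = 5.78034.
E[X²] = 0.333333·87.5028 + 0.333333·46.0617 + 0.333333·28.686 = 54.0835.
Var(X) = E[X²] − (E[X])² = 54.0835 − 33.4123 = 20.6712.

20.671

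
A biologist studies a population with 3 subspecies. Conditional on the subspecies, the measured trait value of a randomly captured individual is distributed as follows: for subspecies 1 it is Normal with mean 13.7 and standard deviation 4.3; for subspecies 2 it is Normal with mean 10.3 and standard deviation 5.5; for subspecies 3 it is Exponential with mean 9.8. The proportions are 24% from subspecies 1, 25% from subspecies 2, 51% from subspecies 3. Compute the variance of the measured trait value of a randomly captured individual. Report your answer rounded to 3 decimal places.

63.568

Per component, 1: μ=13.7, E[X²]=206.18; 2: μ=10.3, E[X²]=136.34; 3: μ=9.8, E[X²]=192.08.
E[X] = 0.24·13.7 + 0.25·10.3 + 0.51·9.8 = 10.861.
E[X²] = 0.24·206.18 + 0.25·136.34 + 0.51·192.08 = 181.529.
Var(X) = E[X²] − (E[X])² = 181.529 − 117.961 = 63.5677.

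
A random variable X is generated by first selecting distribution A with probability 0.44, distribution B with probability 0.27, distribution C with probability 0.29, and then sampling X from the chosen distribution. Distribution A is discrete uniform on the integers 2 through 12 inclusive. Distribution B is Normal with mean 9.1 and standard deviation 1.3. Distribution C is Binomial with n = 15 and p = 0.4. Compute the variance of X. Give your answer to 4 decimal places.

Per component, A: μ=7, E[X²]=59; B: μ=9.1, E[X²]=84.5; C: μ=6, E[X²]=39.6.
E[X] = 0.44·7 + 0.27·9.1 + 0.29·6 = 7.277.
E[X²] = 0.44·59 + 0.27·84.5 + 0.29·39.6 = 60.259.
Var(X) = E[X²] − (E[X])² = 60.259 − 52.9547 = 7.30427.

7.3043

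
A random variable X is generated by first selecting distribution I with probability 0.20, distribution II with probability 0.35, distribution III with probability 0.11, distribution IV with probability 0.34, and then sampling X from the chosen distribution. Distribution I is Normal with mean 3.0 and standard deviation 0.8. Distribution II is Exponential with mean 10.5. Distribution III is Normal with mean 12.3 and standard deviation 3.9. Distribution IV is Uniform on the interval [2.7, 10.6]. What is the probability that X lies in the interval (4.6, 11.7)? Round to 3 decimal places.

Conditional on each component, P(4.6 < X < 11.7): I: 0.0227501; II: 0.317115; III: 0.414695; IV: 0.759494.
By total probability, P(4.6 < X < 11.7) = 0.2·0.0227501 + 0.35·0.317115 + 0.11·0.414695 + 0.34·0.759494 = 0.419384.

0.419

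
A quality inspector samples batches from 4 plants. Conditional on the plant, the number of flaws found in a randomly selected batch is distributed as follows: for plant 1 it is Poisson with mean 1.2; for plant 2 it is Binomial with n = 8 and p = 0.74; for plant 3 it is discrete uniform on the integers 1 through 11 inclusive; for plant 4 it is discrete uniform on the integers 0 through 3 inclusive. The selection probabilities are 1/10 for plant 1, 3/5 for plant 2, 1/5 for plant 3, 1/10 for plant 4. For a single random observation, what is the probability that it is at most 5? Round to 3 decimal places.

Conditional on each plant, P(X ≤ 5): 1: 0.9985; 2: 0.346524; 3: 0.454545; 4: 1.
By total probability, P(X ≤ 5) = 0.1·0.9985 + 0.6·0.346524 + 0.2·0.454545 + 0.1·1 = 0.498673.

0.499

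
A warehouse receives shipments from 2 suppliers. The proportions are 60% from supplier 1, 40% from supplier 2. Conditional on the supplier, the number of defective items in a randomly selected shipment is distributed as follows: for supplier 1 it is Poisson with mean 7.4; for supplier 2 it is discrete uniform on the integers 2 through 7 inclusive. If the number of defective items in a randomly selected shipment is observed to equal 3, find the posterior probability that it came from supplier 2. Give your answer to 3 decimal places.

Likelihoods P(X=3 | ·): 1: 0.0412824; 2: 0.166667.
Posterior ∝ prior × likelihood. Numerator for 2: 0.4·0.166667 = 0.0666667.
Normalizing constant: 0.6·0.0412824 + 0.4·0.166667 = 0.0914361.
P(2 | observation) = 0.0666667 / 0.0914361 = 0.729107.

0.729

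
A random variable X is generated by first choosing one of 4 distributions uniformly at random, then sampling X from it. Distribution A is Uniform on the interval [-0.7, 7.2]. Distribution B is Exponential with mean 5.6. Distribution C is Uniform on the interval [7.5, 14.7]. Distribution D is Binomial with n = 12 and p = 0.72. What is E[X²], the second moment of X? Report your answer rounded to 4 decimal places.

For each component E[X²] = Var + (mean)², giving A: 15.7633; B: 62.72; C: 127.53; D: 77.0688.
Overall E[X²] = 0.25·15.7633 + 0.25·62.72 + 0.25·127.53 + 0.25·77.0688 = 70.7705.

70.7705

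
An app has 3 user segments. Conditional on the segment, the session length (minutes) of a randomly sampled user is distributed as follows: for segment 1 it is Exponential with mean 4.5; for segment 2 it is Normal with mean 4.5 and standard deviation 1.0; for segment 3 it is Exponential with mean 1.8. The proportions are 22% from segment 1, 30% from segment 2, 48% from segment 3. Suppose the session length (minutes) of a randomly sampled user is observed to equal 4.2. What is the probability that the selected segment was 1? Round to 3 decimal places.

Likelihoods f(4.2 | ·): 1: 0.0873868; 2: 0.381388; 3: 0.0538733.
Posterior ∝ prior × likelihood. Numerator for 1: 0.22·0.0873868 = 0.0192251.
Normalizing constant: 0.22·0.0873868 + 0.3·0.381388 + 0.48·0.0538733 = 0.159501.
P(1 | observation) = 0.0192251 / 0.159501 = 0.120533.

0.121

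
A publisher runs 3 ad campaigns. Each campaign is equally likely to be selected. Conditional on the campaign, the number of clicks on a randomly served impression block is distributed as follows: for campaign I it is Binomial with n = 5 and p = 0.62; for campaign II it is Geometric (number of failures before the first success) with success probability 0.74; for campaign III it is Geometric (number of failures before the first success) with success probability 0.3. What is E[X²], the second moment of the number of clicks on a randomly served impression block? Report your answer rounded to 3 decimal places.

8.203

For each component E[X²] = Var + (mean)², giving I: 10.788; II: 0.598247; III: 13.2222.
Overall E[X²] = 0.333333·10.788 + 0.333333·0.598247 + 0.333333·13.2222 = 8.20282.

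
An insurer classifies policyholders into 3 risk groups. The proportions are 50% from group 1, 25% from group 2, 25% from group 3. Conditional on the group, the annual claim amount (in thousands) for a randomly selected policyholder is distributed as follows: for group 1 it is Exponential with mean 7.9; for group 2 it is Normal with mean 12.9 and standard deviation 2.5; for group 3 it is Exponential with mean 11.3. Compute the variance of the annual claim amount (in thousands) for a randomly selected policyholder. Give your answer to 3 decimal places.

Per component, 1: μ=7.9, E[X²]=124.82; 2: μ=12.9, E[X²]=172.66; 3: μ=11.3, E[X²]=255.38.
E[X] = 0.5·7.9 + 0.25·12.9 + 0.25·11.3 = 10.
E[X²] = 0.5·124.82 + 0.25·172.66 + 0.25·255.38 = 169.42.
Var(X) = E[X²] − (E[X])² = 169.42 − 100 = 69.42.

69.420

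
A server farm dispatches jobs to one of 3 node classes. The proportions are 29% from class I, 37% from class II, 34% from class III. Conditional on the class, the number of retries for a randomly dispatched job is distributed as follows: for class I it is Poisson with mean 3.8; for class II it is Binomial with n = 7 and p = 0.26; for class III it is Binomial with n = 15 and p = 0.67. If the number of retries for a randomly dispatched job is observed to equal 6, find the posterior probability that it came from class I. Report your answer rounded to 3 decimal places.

0.778

Likelihoods P(X=6 | ·): I: 0.0935513; II: 0.00160018; III: 0.0210125.
Posterior ∝ prior × likelihood. Numerator for I: 0.29·0.0935513 = 0.0271299.
Normalizing constant: 0.29·0.0935513 + 0.37·0.00160018 + 0.34·0.0210125 = 0.0348662.
P(I | observation) = 0.0271299 / 0.0348662 = 0.778114.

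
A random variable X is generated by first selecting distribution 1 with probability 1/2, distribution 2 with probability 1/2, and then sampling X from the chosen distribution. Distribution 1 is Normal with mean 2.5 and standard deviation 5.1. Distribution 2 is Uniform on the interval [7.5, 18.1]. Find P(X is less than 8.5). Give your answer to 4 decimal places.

0.4873

Conditional on each component, P(X < 8.5): 1: 0.880297; 2: 0.0943396.
By total probability, P(X < 8.5) = 0.5·0.880297 + 0.5·0.0943396 = 0.487318.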